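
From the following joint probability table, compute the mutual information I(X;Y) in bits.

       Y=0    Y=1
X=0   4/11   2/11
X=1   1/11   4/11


H(X) = 0.9940, H(Y) = 0.9940, H(X,Y) = 1.8231
I(X;Y) = H(X) + H(Y) - H(X,Y) = 0.1650 bits


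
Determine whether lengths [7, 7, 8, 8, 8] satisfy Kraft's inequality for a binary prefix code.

Kraft inequality: Σ 2^(-l_i) ≤ 1 for prefix-free code
Calculating: 2^(-7) + 2^(-7) + 2^(-8) + 2^(-8) + 2^(-8)
= 0.0078125 + 0.0078125 + 0.00390625 + 0.00390625 + 0.00390625
= 0.0273
Since 0.0273 ≤ 1, prefix-free code exists


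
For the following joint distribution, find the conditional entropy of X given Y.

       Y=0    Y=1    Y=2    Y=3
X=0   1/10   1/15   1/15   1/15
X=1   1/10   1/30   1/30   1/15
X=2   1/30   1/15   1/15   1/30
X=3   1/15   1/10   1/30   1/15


H(X|Y) = Σ_y p(y) H(X|Y=y)
  p(Y=0) = 3/10, H(X|Y=0) = 1.8911
  p(Y=1) = 4/15, H(X|Y=1) = 1.9056
  p(Y=2) = 1/5, H(X|Y=2) = 1.9183
  p(Y=3) = 7/30, H(X|Y=3) = 1.9502
H(X|Y) = 0.3000×1.8911 + 0.2667×1.9056 + 0.2000×1.9183 + 0.2333×1.9502 = 1.9142 bits


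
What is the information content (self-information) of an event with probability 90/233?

Information content I(x) = -log₂(p(x))
I = -log₂(90/233) = -log₂(0.3863)
I = 1.3723 bits


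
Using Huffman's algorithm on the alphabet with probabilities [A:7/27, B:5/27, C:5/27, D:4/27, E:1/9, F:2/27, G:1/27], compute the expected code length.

Huffman tree construction:
Combine smallest probabilities repeatedly
Resulting codes:
  A: 10 (length 2)
  B: 111 (length 3)
  C: 00 (length 2)
  D: 110 (length 3)
  E: 010 (length 3)
  F: 0111 (length 4)
  G: 0110 (length 4)
Average length = Σ p(s) × length(s) = 2.6667 bits


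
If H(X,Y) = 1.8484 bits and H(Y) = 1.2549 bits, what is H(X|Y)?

Chain rule: H(X,Y) = H(X|Y) + H(Y)
H(X|Y) = H(X,Y) - H(Y) = 1.8484 - 1.2549 = 0.5935 bits


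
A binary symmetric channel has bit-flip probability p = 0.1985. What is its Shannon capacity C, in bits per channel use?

For BSC with error probability p:
C = 1 - H(p) where H(p) is binary entropy
H(0.1985) = -0.1985 × log₂(0.1985) - 0.8015 × log₂(0.8015)
H(p) = 0.7189
C = 1 - 0.7189 = 0.2811 bits/use


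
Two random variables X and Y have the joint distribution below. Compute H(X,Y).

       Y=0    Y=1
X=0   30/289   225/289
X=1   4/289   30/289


H(X,Y) = -Σ p(x,y) log₂ p(x,y)
  p(0,0)=30/289: -0.1038 × log₂(0.1038) = 0.3392
  p(0,1)=225/289: -0.7785 × log₂(0.7785) = 0.2812
  p(1,0)=4/289: -0.0138 × log₂(0.0138) = 0.0855
  p(1,1)=30/289: -0.1038 × log₂(0.1038) = 0.3392
H(X,Y) = 1.0451 bits


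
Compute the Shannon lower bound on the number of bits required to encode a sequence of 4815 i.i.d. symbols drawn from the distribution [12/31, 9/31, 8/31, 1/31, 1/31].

Entropy H = 1.8720 bits/symbol
Minimum bits = H × n = 1.8720 × 4815
= 9013.56 bits


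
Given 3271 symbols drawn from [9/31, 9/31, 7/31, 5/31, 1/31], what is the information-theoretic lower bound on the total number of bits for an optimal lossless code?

Entropy H = 2.1052 bits/symbol
Minimum bits = H × n = 2.1052 × 3271
= 6886.02 bits


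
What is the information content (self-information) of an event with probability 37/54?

Information content I(x) = -log₂(p(x))
I = -log₂(37/54) = -log₂(0.6852)
I = 0.5454 bits


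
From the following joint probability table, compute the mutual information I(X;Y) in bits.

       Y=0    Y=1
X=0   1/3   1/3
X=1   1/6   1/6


H(X) = 0.9183, H(Y) = 1.0000, H(X,Y) = 1.9183
I(X;Y) = H(X) + H(Y) - H(X,Y) = 0.0000 bits


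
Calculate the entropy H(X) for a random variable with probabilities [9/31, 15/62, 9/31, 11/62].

H(X) = -Σ p(x) log₂ p(x)
  -9/31 × log₂(9/31) = 0.5180
  -15/62 × log₂(15/62) = 0.4953
  -9/31 × log₂(9/31) = 0.5180
  -11/62 × log₂(11/62) = 0.4426
H(X) = 1.9740 bits


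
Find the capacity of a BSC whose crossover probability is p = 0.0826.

For BSC with error probability p:
C = 1 - H(p) where H(p) is binary entropy
H(0.0826) = -0.0826 × log₂(0.0826) - 0.9174 × log₂(0.9174)
H(p) = 0.4113
C = 1 - 0.4113 = 0.5887 bits/use


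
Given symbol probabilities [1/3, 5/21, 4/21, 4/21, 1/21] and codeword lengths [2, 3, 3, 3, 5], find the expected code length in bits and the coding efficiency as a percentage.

Average length L = Σ p_i × l_i = 2.7619 bits
Entropy H = 2.1418 bits
Efficiency η = H/L × 100% = 77.55%


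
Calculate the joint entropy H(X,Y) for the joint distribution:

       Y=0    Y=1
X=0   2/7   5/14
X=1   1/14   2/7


H(X,Y) = -Σ p(x,y) log₂ p(x,y)
  p(0,0)=2/7: -0.2857 × log₂(0.2857) = 0.5164
  p(0,1)=5/14: -0.3571 × log₂(0.3571) = 0.5305
  p(1,0)=1/14: -0.0714 × log₂(0.0714) = 0.2720
  p(1,1)=2/7: -0.2857 × log₂(0.2857) = 0.5164
H(X,Y) = 1.8352 bits


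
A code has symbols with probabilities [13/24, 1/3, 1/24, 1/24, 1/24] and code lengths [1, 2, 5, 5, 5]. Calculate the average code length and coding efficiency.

Average length L = Σ p_i × l_i = 1.8333 bits
Entropy H = 1.5806 bits
Efficiency η = H/L × 100% = 86.21%


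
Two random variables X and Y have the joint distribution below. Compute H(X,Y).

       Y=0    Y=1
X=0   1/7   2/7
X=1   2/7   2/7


H(X,Y) = -Σ p(x,y) log₂ p(x,y)
  p(0,0)=1/7: -0.1429 × log₂(0.1429) = 0.4011
  p(0,1)=2/7: -0.2857 × log₂(0.2857) = 0.5164
  p(1,0)=2/7: -0.2857 × log₂(0.2857) = 0.5164
  p(1,1)=2/7: -0.2857 × log₂(0.2857) = 0.5164
H(X,Y) = 1.9502 bits


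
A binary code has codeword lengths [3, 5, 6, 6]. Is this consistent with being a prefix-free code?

Kraft inequality: Σ 2^(-l_i) ≤ 1 for prefix-free code
Calculating: 2^(-3) + 2^(-5) + 2^(-6) + 2^(-6)
= 0.125 + 0.03125 + 0.015625 + 0.015625
= 0.1875
Since 0.1875 ≤ 1, prefix-free code exists


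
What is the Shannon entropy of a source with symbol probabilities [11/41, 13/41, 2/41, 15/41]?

H(X) = -Σ p(x) log₂ p(x)
  -11/41 × log₂(11/41) = 0.5093
  -13/41 × log₂(13/41) = 0.5254
  -2/41 × log₂(2/41) = 0.2126
  -15/41 × log₂(15/41) = 0.5307
H(X) = 1.7780 bits


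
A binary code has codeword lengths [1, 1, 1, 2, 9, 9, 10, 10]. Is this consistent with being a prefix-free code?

Kraft inequality: Σ 2^(-l_i) ≤ 1 for prefix-free code
Calculating: 2^(-1) + 2^(-1) + 2^(-1) + 2^(-2) + 2^(-9) + 2^(-9) + 2^(-10) + 2^(-10)
= 0.5 + 0.5 + 0.5 + 0.25 + 0.001953125 + 0.001953125 + 0.0009765625 + 0.0009765625
= 1.7559
Since 1.7559 > 1, prefix-free code does not exist


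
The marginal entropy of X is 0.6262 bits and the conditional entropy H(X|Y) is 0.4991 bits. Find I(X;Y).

I(X;Y) = H(X) - H(X|Y)
I(X;Y) = 0.6262 - 0.4991 = 0.1271 bits


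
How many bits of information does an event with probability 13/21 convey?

Information content I(x) = -log₂(p(x))
I = -log₂(13/21) = -log₂(0.6190)
I = 0.6919 bits


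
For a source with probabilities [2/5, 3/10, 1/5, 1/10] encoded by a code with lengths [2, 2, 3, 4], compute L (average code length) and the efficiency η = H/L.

Average length L = Σ p_i × l_i = 2.4000 bits
Entropy H = 1.8464 bits
Efficiency η = H/L × 100% = 76.93%


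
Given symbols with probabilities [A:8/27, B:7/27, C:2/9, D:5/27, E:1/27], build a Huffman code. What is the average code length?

Huffman tree construction:
Combine smallest probabilities repeatedly
Resulting codes:
  A: 11 (length 2)
  B: 10 (length 2)
  C: 00 (length 2)
  D: 011 (length 3)
  E: 010 (length 3)
Average length = Σ p(s) × length(s) = 2.2222 bits


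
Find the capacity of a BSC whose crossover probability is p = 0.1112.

For BSC with error probability p:
C = 1 - H(p) where H(p) is binary entropy
H(0.1112) = -0.1112 × log₂(0.1112) - 0.8888 × log₂(0.8888)
H(p) = 0.5035
C = 1 - 0.5035 = 0.4965 bits/use


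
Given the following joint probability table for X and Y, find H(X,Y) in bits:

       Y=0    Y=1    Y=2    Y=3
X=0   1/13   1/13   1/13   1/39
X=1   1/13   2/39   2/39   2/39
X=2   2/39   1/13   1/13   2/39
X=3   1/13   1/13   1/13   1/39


H(X,Y) = -Σ p(x,y) log₂ p(x,y)
  p(0,0)=1/13: -0.0769 × log₂(0.0769) = 0.2846
  p(0,1)=1/13: -0.0769 × log₂(0.0769) = 0.2846
  p(0,2)=1/13: -0.0769 × log₂(0.0769) = 0.2846
  p(0,3)=1/39: -0.0256 × log₂(0.0256) = 0.1355
  p(1,0)=1/13: -0.0769 × log₂(0.0769) = 0.2846
  p(1,1)=2/39: -0.0513 × log₂(0.0513) = 0.2198
  p(1,2)=2/39: -0.0513 × log₂(0.0513) = 0.2198
  p(1,3)=2/39: -0.0513 × log₂(0.0513) = 0.2198
  p(2,0)=2/39: -0.0513 × log₂(0.0513) = 0.2198
  p(2,1)=1/13: -0.0769 × log₂(0.0769) = 0.2846
  p(2,2)=1/13: -0.0769 × log₂(0.0769) = 0.2846
  p(2,3)=2/39: -0.0513 × log₂(0.0513) = 0.2198
  p(3,0)=1/13: -0.0769 × log₂(0.0769) = 0.2846
  p(3,1)=1/13: -0.0769 × log₂(0.0769) = 0.2846
  p(3,2)=1/13: -0.0769 × log₂(0.0769) = 0.2846
  p(3,3)=1/39: -0.0256 × log₂(0.0256) = 0.1355
H(X,Y) = 3.9317 bits


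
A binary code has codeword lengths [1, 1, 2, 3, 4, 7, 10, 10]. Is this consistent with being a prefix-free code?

Kraft inequality: Σ 2^(-l_i) ≤ 1 for prefix-free code
Calculating: 2^(-1) + 2^(-1) + 2^(-2) + 2^(-3) + 2^(-4) + 2^(-7) + 2^(-10) + 2^(-10)
= 0.5 + 0.5 + 0.25 + 0.125 + 0.0625 + 0.0078125 + 0.0009765625 + 0.0009765625
= 1.4473
Since 1.4473 > 1, prefix-free code does not exist


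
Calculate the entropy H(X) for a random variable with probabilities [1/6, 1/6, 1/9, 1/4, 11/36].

H(X) = -Σ p(x) log₂ p(x)
  -1/6 × log₂(1/6) = 0.4308
  -1/6 × log₂(1/6) = 0.4308
  -1/9 × log₂(1/9) = 0.3522
  -1/4 × log₂(1/4) = 0.5000
  -11/36 × log₂(11/36) = 0.5227
H(X) = 2.2365 bits


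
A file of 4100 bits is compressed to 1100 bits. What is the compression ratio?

Compression ratio = Original / Compressed
= 4100 / 1100 = 3.73:1


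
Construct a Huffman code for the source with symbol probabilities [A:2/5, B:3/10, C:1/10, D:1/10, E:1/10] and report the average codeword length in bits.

Huffman tree construction:
Combine smallest probabilities repeatedly
Resulting codes:
  A: 0 (length 1)
  B: 10 (length 2)
  C: 1110 (length 4)
  D: 1111 (length 4)
  E: 110 (length 3)
Average length = Σ p(s) × length(s) = 2.1000 bits


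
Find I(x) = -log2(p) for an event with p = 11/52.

Information content I(x) = -log₂(p(x))
I = -log₂(11/52) = -log₂(0.2115)
I = 2.2410 bits


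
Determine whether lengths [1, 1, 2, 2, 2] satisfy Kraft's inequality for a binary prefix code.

Kraft inequality: Σ 2^(-l_i) ≤ 1 for prefix-free code
Calculating: 2^(-1) + 2^(-1) + 2^(-2) + 2^(-2) + 2^(-2)
= 0.5 + 0.5 + 0.25 + 0.25 + 0.25
= 1.7500
Since 1.7500 > 1, prefix-free code does not exist


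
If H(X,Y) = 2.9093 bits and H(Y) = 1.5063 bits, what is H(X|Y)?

Chain rule: H(X,Y) = H(X|Y) + H(Y)
H(X|Y) = H(X,Y) - H(Y) = 2.9093 - 1.5063 = 1.403 bits


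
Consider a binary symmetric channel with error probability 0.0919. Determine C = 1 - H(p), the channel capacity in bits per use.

For BSC with error probability p:
C = 1 - H(p) where H(p) is binary entropy
H(0.0919) = -0.0919 × log₂(0.0919) - 0.9081 × log₂(0.9081)
H(p) = 0.4428
C = 1 - 0.4428 = 0.5572 bits/use


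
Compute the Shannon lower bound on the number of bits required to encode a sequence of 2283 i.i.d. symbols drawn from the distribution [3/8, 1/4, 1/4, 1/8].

Entropy H = 1.9056 bits/symbol
Minimum bits = H × n = 1.9056 × 2283
= 4350.57 bits


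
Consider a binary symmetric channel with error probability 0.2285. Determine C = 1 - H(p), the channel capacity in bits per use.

For BSC with error probability p:
C = 1 - H(p) where H(p) is binary entropy
H(0.2285) = -0.2285 × log₂(0.2285) - 0.7715 × log₂(0.7715)
H(p) = 0.7754
C = 1 - 0.7754 = 0.2246 bits/use


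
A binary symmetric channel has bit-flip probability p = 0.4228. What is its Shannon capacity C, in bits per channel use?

For BSC with error probability p:
C = 1 - H(p) where H(p) is binary entropy
H(0.4228) = -0.4228 × log₂(0.4228) - 0.5772 × log₂(0.5772)
H(p) = 0.9827
C = 1 - 0.9827 = 0.0173 bits/use


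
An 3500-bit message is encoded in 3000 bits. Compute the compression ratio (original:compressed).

Compression ratio = Original / Compressed
= 3500 / 3000 = 1.17:1


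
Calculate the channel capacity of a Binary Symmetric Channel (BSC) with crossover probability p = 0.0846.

For BSC with error probability p:
C = 1 - H(p) where H(p) is binary entropy
H(0.0846) = -0.0846 × log₂(0.0846) - 0.9154 × log₂(0.9154)
H(p) = 0.4182
C = 1 - 0.4182 = 0.5818 bits/use


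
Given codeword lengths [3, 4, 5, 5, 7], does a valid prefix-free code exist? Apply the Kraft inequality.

Kraft inequality: Σ 2^(-l_i) ≤ 1 for prefix-free code
Calculating: 2^(-3) + 2^(-4) + 2^(-5) + 2^(-5) + 2^(-7)
= 0.125 + 0.0625 + 0.03125 + 0.03125 + 0.0078125
= 0.2578
Since 0.2578 ≤ 1, prefix-free code exists


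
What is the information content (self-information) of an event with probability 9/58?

Information content I(x) = -log₂(p(x))
I = -log₂(9/58) = -log₂(0.1552)
I = 2.6881 bits


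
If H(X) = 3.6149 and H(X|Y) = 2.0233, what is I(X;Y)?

I(X;Y) = H(X) - H(X|Y)
I(X;Y) = 3.6149 - 2.0233 = 1.5916 bits


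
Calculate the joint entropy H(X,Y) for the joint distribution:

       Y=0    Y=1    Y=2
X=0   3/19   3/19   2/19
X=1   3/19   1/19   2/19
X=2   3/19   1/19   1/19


H(X,Y) = -Σ p(x,y) log₂ p(x,y)
  p(0,0)=3/19: -0.1579 × log₂(0.1579) = 0.4205
  p(0,1)=3/19: -0.1579 × log₂(0.1579) = 0.4205
  p(0,2)=2/19: -0.1053 × log₂(0.1053) = 0.3419
  p(1,0)=3/19: -0.1579 × log₂(0.1579) = 0.4205
  p(1,1)=1/19: -0.0526 × log₂(0.0526) = 0.2236
  p(1,2)=2/19: -0.1053 × log₂(0.1053) = 0.3419
  p(2,0)=3/19: -0.1579 × log₂(0.1579) = 0.4205
  p(2,1)=1/19: -0.0526 × log₂(0.0526) = 0.2236
  p(2,2)=1/19: -0.0526 × log₂(0.0526) = 0.2236
H(X,Y) = 3.0364 bits


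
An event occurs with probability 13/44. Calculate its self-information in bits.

Information content I(x) = -log₂(p(x))
I = -log₂(13/44) = -log₂(0.2955)
I = 1.7590 bits


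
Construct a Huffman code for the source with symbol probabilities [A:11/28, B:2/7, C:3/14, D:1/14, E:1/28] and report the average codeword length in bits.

Huffman tree construction:
Combine smallest probabilities repeatedly
Resulting codes:
  A: 0 (length 1)
  B: 10 (length 2)
  C: 111 (length 3)
  D: 1101 (length 4)
  E: 1100 (length 4)
Average length = Σ p(s) × length(s) = 2.0357 bits


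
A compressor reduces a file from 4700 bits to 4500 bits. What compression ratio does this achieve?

Compression ratio = Original / Compressed
= 4700 / 4500 = 1.04:1


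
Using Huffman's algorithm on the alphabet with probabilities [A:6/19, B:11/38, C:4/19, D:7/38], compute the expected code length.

Huffman tree construction:
Combine smallest probabilities repeatedly
Resulting codes:
  A: 11 (length 2)
  B: 10 (length 2)
  C: 01 (length 2)
  D: 00 (length 2)
Average length = Σ p(s) × length(s) = 2.0000 bits


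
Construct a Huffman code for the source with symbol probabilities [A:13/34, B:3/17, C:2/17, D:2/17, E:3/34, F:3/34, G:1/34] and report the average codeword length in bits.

Huffman tree construction:
Combine smallest probabilities repeatedly
Resulting codes:
  A: 11 (length 2)
  B: 00 (length 2)
  C: 011 (length 3)
  D: 100 (length 3)
  E: 1011 (length 4)
  F: 010 (length 3)
  G: 1010 (length 4)
Average length = Σ p(s) × length(s) = 2.5588 bits


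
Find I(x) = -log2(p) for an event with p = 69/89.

Information content I(x) = -log₂(p(x))
I = -log₂(69/89) = -log₂(0.7753)
I = 0.3672 bits


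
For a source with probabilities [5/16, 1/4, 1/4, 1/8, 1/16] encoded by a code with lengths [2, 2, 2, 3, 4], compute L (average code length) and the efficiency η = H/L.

Average length L = Σ p_i × l_i = 2.2500 bits
Entropy H = 2.1494 bits
Efficiency η = H/L × 100% = 95.53%


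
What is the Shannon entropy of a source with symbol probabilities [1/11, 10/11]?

H(X) = -Σ p(x) log₂ p(x)
  -1/11 × log₂(1/11) = 0.3145
  -10/11 × log₂(10/11) = 0.1250
H(X) = 0.4395 bits


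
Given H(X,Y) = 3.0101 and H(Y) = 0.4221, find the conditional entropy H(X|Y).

Chain rule: H(X,Y) = H(X|Y) + H(Y)
H(X|Y) = H(X,Y) - H(Y) = 3.0101 - 0.4221 = 2.588 bits


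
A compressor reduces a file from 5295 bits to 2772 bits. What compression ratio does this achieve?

Compression ratio = Original / Compressed
= 5295 / 2772 = 1.91:1


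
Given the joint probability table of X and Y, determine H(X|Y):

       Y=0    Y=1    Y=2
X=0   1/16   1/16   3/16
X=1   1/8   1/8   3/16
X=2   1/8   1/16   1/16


H(X|Y) = Σ_y p(y) H(X|Y=y)
  p(Y=0) = 5/16, H(X|Y=0) = 1.5219
  p(Y=1) = 1/4, H(X|Y=1) = 1.5000
  p(Y=2) = 7/16, H(X|Y=2) = 1.4488
H(X|Y) = 0.3125×1.5219 + 0.2500×1.5000 + 0.4375×1.4488 = 1.4845 bits


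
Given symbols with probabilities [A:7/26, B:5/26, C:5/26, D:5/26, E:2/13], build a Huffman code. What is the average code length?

Huffman tree construction:
Combine smallest probabilities repeatedly
Resulting codes:
  A: 10 (length 2)
  B: 111 (length 3)
  C: 00 (length 2)
  D: 01 (length 2)
  E: 110 (length 3)
Average length = Σ p(s) × length(s) = 2.3462 bits


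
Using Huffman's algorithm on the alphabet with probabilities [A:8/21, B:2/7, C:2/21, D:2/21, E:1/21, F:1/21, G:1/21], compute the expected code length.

Huffman tree construction:
Combine smallest probabilities repeatedly
Resulting codes:
  A: 0 (length 1)
  B: 10 (length 2)
  C: 1101 (length 4)
  D: 1110 (length 4)
  E: 11110 (length 5)
  F: 11111 (length 5)
  G: 1100 (length 4)
Average length = Σ p(s) × length(s) = 2.3810 bits


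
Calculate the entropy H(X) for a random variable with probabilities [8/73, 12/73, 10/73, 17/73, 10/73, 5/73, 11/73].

H(X) = -Σ p(x) log₂ p(x)
  -8/73 × log₂(8/73) = 0.3496
  -12/73 × log₂(12/73) = 0.4282
  -10/73 × log₂(10/73) = 0.3929
  -17/73 × log₂(17/73) = 0.4896
  -10/73 × log₂(10/73) = 0.3929
  -5/73 × log₂(5/73) = 0.2649
  -11/73 × log₂(11/73) = 0.4114
H(X) = 2.7294 bits


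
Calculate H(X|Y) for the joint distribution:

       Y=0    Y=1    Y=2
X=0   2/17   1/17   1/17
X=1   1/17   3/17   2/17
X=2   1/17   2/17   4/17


H(X|Y) = Σ_y p(y) H(X|Y=y)
  p(Y=0) = 4/17, H(X|Y=0) = 1.5000
  p(Y=1) = 6/17, H(X|Y=1) = 1.4591
  p(Y=2) = 7/17, H(X|Y=2) = 1.3788
H(X|Y) = 0.2353×1.5000 + 0.3529×1.4591 + 0.4118×1.3788 = 1.4357 bits


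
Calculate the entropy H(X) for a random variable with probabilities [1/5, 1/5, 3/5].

H(X) = -Σ p(x) log₂ p(x)
  -1/5 × log₂(1/5) = 0.4644
  -1/5 × log₂(1/5) = 0.4644
  -3/5 × log₂(3/5) = 0.4422
H(X) = 1.3710 bits


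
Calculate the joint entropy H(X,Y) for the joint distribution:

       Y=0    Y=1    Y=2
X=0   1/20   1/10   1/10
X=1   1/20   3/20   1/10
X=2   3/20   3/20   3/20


H(X,Y) = -Σ p(x,y) log₂ p(x,y)
  p(0,0)=1/20: -0.0500 × log₂(0.0500) = 0.2161
  p(0,1)=1/10: -0.1000 × log₂(0.1000) = 0.3322
  p(0,2)=1/10: -0.1000 × log₂(0.1000) = 0.3322
  p(1,0)=1/20: -0.0500 × log₂(0.0500) = 0.2161
  p(1,1)=3/20: -0.1500 × log₂(0.1500) = 0.4105
  p(1,2)=1/10: -0.1000 × log₂(0.1000) = 0.3322
  p(2,0)=3/20: -0.1500 × log₂(0.1500) = 0.4105
  p(2,1)=3/20: -0.1500 × log₂(0.1500) = 0.4105
  p(2,2)=3/20: -0.1500 × log₂(0.1500) = 0.4105
H(X,Y) = 3.0710 bits


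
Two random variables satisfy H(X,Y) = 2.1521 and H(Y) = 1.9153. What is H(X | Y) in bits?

Chain rule: H(X,Y) = H(X|Y) + H(Y)
H(X|Y) = H(X,Y) - H(Y) = 2.1521 - 1.9153 = 0.2368 bits


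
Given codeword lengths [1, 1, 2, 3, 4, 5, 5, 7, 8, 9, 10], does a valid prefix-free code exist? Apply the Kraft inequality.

Kraft inequality: Σ 2^(-l_i) ≤ 1 for prefix-free code
Calculating: 2^(-1) + 2^(-1) + 2^(-2) + 2^(-3) + 2^(-4) + 2^(-5) + 2^(-5) + 2^(-7) + 2^(-8) + 2^(-9) + 2^(-10)
= 0.5 + 0.5 + 0.25 + 0.125 + 0.0625 + 0.03125 + 0.03125 + 0.0078125 + 0.00390625 + 0.001953125 + 0.0009765625
= 1.5146
Since 1.5146 > 1, prefix-free code does not exist


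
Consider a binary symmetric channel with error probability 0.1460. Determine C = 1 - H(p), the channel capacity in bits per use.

For BSC with error probability p:
C = 1 - H(p) where H(p) is binary entropy
H(0.1460) = -0.1460 × log₂(0.1460) - 0.8540 × log₂(0.8540)
H(p) = 0.5997
C = 1 - 0.5997 = 0.4003 bits/use


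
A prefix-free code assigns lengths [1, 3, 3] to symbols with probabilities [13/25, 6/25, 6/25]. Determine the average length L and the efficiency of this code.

Average length L = Σ p_i × l_i = 1.9600 bits
Entropy H = 1.4788 bits
Efficiency η = H/L × 100% = 75.45%


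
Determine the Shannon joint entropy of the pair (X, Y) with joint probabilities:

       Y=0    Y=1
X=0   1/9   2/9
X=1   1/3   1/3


H(X,Y) = -Σ p(x,y) log₂ p(x,y)
  p(0,0)=1/9: -0.1111 × log₂(0.1111) = 0.3522
  p(0,1)=2/9: -0.2222 × log₂(0.2222) = 0.4822
  p(1,0)=1/3: -0.3333 × log₂(0.3333) = 0.5283
  p(1,1)=1/3: -0.3333 × log₂(0.3333) = 0.5283
H(X,Y) = 1.8911 bits


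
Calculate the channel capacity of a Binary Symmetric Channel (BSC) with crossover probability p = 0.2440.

For BSC with error probability p:
C = 1 - H(p) where H(p) is binary entropy
H(0.2440) = -0.2440 × log₂(0.2440) - 0.7560 × log₂(0.7560)
H(p) = 0.8016
C = 1 - 0.8016 = 0.1984 bits/use


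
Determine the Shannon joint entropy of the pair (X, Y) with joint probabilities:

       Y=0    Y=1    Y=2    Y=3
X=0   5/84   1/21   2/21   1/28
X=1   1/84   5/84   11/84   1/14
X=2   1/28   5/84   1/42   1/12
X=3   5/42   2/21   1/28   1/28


H(X,Y) = -Σ p(x,y) log₂ p(x,y)
  p(0,0)=5/84: -0.0595 × log₂(0.0595) = 0.2423
  p(0,1)=1/21: -0.0476 × log₂(0.0476) = 0.2092
  p(0,2)=2/21: -0.0952 × log₂(0.0952) = 0.3231
  p(0,3)=1/28: -0.0357 × log₂(0.0357) = 0.1717
  p(1,0)=1/84: -0.0119 × log₂(0.0119) = 0.0761
  p(1,1)=5/84: -0.0595 × log₂(0.0595) = 0.2423
  p(1,2)=11/84: -0.1310 × log₂(0.1310) = 0.3841
  p(1,3)=1/14: -0.0714 × log₂(0.0714) = 0.2720
  p(2,0)=1/28: -0.0357 × log₂(0.0357) = 0.1717
  p(2,1)=5/84: -0.0595 × log₂(0.0595) = 0.2423
  p(2,2)=1/42: -0.0238 × log₂(0.0238) = 0.1284
  p(2,3)=1/12: -0.0833 × log₂(0.0833) = 0.2987
  p(3,0)=5/42: -0.1190 × log₂(0.1190) = 0.3655
  p(3,1)=2/21: -0.0952 × log₂(0.0952) = 0.3231
  p(3,2)=1/28: -0.0357 × log₂(0.0357) = 0.1717
  p(3,3)=1/28: -0.0357 × log₂(0.0357) = 0.1717
H(X,Y) = 3.7937 bits


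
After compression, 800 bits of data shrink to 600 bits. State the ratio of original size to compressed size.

Compression ratio = Original / Compressed
= 800 / 600 = 1.33:1


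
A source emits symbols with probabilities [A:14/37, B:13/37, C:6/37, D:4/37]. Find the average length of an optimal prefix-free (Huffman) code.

Huffman tree construction:
Combine smallest probabilities repeatedly
Resulting codes:
  A: 0 (length 1)
  B: 11 (length 2)
  C: 101 (length 3)
  D: 100 (length 3)
Average length = Σ p(s) × length(s) = 1.8919 bits


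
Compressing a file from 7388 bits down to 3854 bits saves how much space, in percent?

Space savings = (1 - Compressed/Original) × 100%
= (1 - 3854/7388) × 100%
= 47.83%


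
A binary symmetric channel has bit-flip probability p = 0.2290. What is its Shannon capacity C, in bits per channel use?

For BSC with error probability p:
C = 1 - H(p) where H(p) is binary entropy
H(0.2290) = -0.2290 × log₂(0.2290) - 0.7710 × log₂(0.7710)
H(p) = 0.7763
C = 1 - 0.7763 = 0.2237 bits/use


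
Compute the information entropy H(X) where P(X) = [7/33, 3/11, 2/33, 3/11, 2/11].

H(X) = -Σ p(x) log₂ p(x)
  -7/33 × log₂(7/33) = 0.4745
  -3/11 × log₂(3/11) = 0.5112
  -2/33 × log₂(2/33) = 0.2451
  -3/11 × log₂(3/11) = 0.5112
  -2/11 × log₂(2/11) = 0.4472
H(X) = 2.1892 bits


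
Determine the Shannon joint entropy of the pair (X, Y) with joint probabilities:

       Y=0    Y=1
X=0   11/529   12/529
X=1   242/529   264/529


H(X,Y) = -Σ p(x,y) log₂ p(x,y)
  p(0,0)=11/529: -0.0208 × log₂(0.0208) = 0.1162
  p(0,1)=12/529: -0.0227 × log₂(0.0227) = 0.1239
  p(1,0)=242/529: -0.4575 × log₂(0.4575) = 0.5161
  p(1,1)=264/529: -0.4991 × log₂(0.4991) = 0.5004
H(X,Y) = 1.2567 bits


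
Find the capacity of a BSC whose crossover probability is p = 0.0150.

For BSC with error probability p:
C = 1 - H(p) where H(p) is binary entropy
H(0.0150) = -0.0150 × log₂(0.0150) - 0.9850 × log₂(0.9850)
H(p) = 0.1124
C = 1 - 0.1124 = 0.8876 bits/use


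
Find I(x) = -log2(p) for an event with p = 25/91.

Information content I(x) = -log₂(p(x))
I = -log₂(25/91) = -log₂(0.2747)
I = 1.8639 bits


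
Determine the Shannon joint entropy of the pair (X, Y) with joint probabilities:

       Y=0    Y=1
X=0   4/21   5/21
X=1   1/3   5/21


H(X,Y) = -Σ p(x,y) log₂ p(x,y)
  p(0,0)=4/21: -0.1905 × log₂(0.1905) = 0.4557
  p(0,1)=5/21: -0.2381 × log₂(0.2381) = 0.4929
  p(1,0)=1/3: -0.3333 × log₂(0.3333) = 0.5283
  p(1,1)=5/21: -0.2381 × log₂(0.2381) = 0.4929
H(X,Y) = 1.9699 bits


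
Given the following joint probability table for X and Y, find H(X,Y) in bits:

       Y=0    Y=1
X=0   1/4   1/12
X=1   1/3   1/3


H(X,Y) = -Σ p(x,y) log₂ p(x,y)
  p(0,0)=1/4: -0.2500 × log₂(0.2500) = 0.5000
  p(0,1)=1/12: -0.0833 × log₂(0.0833) = 0.2987
  p(1,0)=1/3: -0.3333 × log₂(0.3333) = 0.5283
  p(1,1)=1/3: -0.3333 × log₂(0.3333) = 0.5283
H(X,Y) = 1.8554 bits


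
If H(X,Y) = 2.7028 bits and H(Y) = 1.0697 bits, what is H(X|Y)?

Chain rule: H(X,Y) = H(X|Y) + H(Y)
H(X|Y) = H(X,Y) - H(Y) = 2.7028 - 1.0697 = 1.6331 bits


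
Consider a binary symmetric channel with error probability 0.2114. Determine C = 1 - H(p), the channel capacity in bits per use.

For BSC with error probability p:
C = 1 - H(p) where H(p) is binary entropy
H(0.2114) = -0.2114 × log₂(0.2114) - 0.7886 × log₂(0.7886)
H(p) = 0.7442
C = 1 - 0.7442 = 0.2558 bits/use


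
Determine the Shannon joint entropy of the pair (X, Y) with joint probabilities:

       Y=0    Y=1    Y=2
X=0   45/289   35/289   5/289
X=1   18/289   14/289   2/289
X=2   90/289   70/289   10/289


H(X,Y) = -Σ p(x,y) log₂ p(x,y)
  p(0,0)=45/289: -0.1557 × log₂(0.1557) = 0.4178
  p(0,1)=35/289: -0.1211 × log₂(0.1211) = 0.3688
  p(0,2)=5/289: -0.0173 × log₂(0.0173) = 0.1013
  p(1,0)=18/289: -0.0623 × log₂(0.0623) = 0.2494
  p(1,1)=14/289: -0.0484 × log₂(0.0484) = 0.2116
  p(1,2)=2/289: -0.0069 × log₂(0.0069) = 0.0497
  p(2,0)=90/289: -0.3114 × log₂(0.3114) = 0.5241
  p(2,1)=70/289: -0.2422 × log₂(0.2422) = 0.4955
  p(2,2)=10/289: -0.0346 × log₂(0.0346) = 0.1679
H(X,Y) = 2.5861 bits


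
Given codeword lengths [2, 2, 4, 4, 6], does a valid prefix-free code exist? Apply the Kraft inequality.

Kraft inequality: Σ 2^(-l_i) ≤ 1 for prefix-free code
Calculating: 2^(-2) + 2^(-2) + 2^(-4) + 2^(-4) + 2^(-6)
= 0.25 + 0.25 + 0.0625 + 0.0625 + 0.015625
= 0.6406
Since 0.6406 ≤ 1, prefix-free code exists


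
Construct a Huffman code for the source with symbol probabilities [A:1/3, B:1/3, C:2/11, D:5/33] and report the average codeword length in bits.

Huffman tree construction:
Combine smallest probabilities repeatedly
Resulting codes:
  A: 10 (length 2)
  B: 11 (length 2)
  C: 01 (length 2)
  D: 00 (length 2)
Average length = Σ p(s) × length(s) = 2.0000 bits


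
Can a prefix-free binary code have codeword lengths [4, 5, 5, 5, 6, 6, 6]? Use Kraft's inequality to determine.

Kraft inequality: Σ 2^(-l_i) ≤ 1 for prefix-free code
Calculating: 2^(-4) + 2^(-5) + 2^(-5) + 2^(-5) + 2^(-6) + 2^(-6) + 2^(-6)
= 0.0625 + 0.03125 + 0.03125 + 0.03125 + 0.015625 + 0.015625 + 0.015625
= 0.2031
Since 0.2031 ≤ 1, prefix-free code exists


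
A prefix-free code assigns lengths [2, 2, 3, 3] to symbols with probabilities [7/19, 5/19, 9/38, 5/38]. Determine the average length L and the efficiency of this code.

Average length L = Σ p_i × l_i = 2.3684 bits
Entropy H = 1.9147 bits
Efficiency η = H/L × 100% = 80.84%


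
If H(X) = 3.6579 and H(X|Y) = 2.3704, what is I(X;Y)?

I(X;Y) = H(X) - H(X|Y)
I(X;Y) = 3.6579 - 2.3704 = 1.2875 bits


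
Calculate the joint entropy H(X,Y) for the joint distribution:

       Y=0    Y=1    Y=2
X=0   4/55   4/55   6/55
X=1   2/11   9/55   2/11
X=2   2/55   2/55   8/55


H(X,Y) = -Σ p(x,y) log₂ p(x,y)
  p(0,0)=4/55: -0.0727 × log₂(0.0727) = 0.2750
  p(0,1)=4/55: -0.0727 × log₂(0.0727) = 0.2750
  p(0,2)=6/55: -0.1091 × log₂(0.1091) = 0.3487
  p(1,0)=2/11: -0.1818 × log₂(0.1818) = 0.4472
  p(1,1)=9/55: -0.1636 × log₂(0.1636) = 0.4273
  p(1,2)=2/11: -0.1818 × log₂(0.1818) = 0.4472
  p(2,0)=2/55: -0.0364 × log₂(0.0364) = 0.1739
  p(2,1)=2/55: -0.0364 × log₂(0.0364) = 0.1739
  p(2,2)=8/55: -0.1455 × log₂(0.1455) = 0.4046
H(X,Y) = 2.9727 bits


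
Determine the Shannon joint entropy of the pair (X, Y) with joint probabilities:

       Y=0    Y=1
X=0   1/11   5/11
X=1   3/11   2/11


H(X,Y) = -Σ p(x,y) log₂ p(x,y)
  p(0,0)=1/11: -0.0909 × log₂(0.0909) = 0.3145
  p(0,1)=5/11: -0.4545 × log₂(0.4545) = 0.5170
  p(1,0)=3/11: -0.2727 × log₂(0.2727) = 0.5112
  p(1,1)=2/11: -0.1818 × log₂(0.1818) = 0.4472
H(X,Y) = 1.7899 bits


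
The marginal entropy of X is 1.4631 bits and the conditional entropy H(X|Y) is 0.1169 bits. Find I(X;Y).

I(X;Y) = H(X) - H(X|Y)
I(X;Y) = 1.4631 - 0.1169 = 1.3462 bits


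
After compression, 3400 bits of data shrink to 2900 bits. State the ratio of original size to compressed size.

Compression ratio = Original / Compressed
= 3400 / 2900 = 1.17:1


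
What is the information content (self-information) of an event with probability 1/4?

Information content I(x) = -log₂(p(x))
I = -log₂(1/4) = -log₂(0.2500)
I = 2.0000 bits


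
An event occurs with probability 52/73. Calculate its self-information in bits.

Information content I(x) = -log₂(p(x))
I = -log₂(52/73) = -log₂(0.7123)
I = 0.4894 bits


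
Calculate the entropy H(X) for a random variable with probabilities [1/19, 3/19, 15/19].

H(X) = -Σ p(x) log₂ p(x)
  -1/19 × log₂(1/19) = 0.2236
  -3/19 × log₂(3/19) = 0.4205
  -15/19 × log₂(15/19) = 0.2692
H(X) = 0.9133 bits


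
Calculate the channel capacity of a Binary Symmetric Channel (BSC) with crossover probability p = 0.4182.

For BSC with error probability p:
C = 1 - H(p) where H(p) is binary entropy
H(0.4182) = -0.4182 × log₂(0.4182) - 0.5818 × log₂(0.5818)
H(p) = 0.9806
C = 1 - 0.9806 = 0.0194 bits/use


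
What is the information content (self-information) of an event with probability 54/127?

Information content I(x) = -log₂(p(x))
I = -log₂(54/127) = -log₂(0.4252)
I = 1.2338 bits


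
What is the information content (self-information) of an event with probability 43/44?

Information content I(x) = -log₂(p(x))
I = -log₂(43/44) = -log₂(0.9773)
I = 0.0332 bits


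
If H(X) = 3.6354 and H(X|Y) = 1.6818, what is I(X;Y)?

I(X;Y) = H(X) - H(X|Y)
I(X;Y) = 3.6354 - 1.6818 = 1.9536 bits


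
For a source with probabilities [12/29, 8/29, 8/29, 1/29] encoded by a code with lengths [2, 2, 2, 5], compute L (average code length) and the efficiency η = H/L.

Average length L = Σ p_i × l_i = 2.1034 bits
Entropy H = 1.7194 bits
Efficiency η = H/L × 100% = 81.74%


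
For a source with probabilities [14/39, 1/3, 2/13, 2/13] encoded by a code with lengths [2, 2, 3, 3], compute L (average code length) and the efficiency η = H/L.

Average length L = Σ p_i × l_i = 2.3077 bits
Entropy H = 1.8898 bits
Efficiency η = H/L × 100% = 81.89%


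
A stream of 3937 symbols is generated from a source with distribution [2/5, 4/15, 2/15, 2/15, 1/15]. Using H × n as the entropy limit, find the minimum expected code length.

Entropy H = 2.0729 bits/symbol
Minimum bits = H × n = 2.0729 × 3937
= 8161.03 bits


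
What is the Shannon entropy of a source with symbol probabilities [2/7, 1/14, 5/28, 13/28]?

H(X) = -Σ p(x) log₂ p(x)
  -2/7 × log₂(2/7) = 0.5164
  -1/14 × log₂(1/14) = 0.2720
  -5/28 × log₂(5/28) = 0.4438
  -13/28 × log₂(13/28) = 0.5139
H(X) = 1.7461 bits


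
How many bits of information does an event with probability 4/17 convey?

Information content I(x) = -log₂(p(x))
I = -log₂(4/17) = -log₂(0.2353)
I = 2.0875 bits


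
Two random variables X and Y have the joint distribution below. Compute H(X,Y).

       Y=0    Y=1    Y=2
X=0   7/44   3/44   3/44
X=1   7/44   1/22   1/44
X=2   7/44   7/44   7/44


H(X,Y) = -Σ p(x,y) log₂ p(x,y)
  p(0,0)=7/44: -0.1591 × log₂(0.1591) = 0.4219
  p(0,1)=3/44: -0.0682 × log₂(0.0682) = 0.2642
  p(0,2)=3/44: -0.0682 × log₂(0.0682) = 0.2642
  p(1,0)=7/44: -0.1591 × log₂(0.1591) = 0.4219
  p(1,1)=1/22: -0.0455 × log₂(0.0455) = 0.2027
  p(1,2)=1/44: -0.0227 × log₂(0.0227) = 0.1241
  p(2,0)=7/44: -0.1591 × log₂(0.1591) = 0.4219
  p(2,1)=7/44: -0.1591 × log₂(0.1591) = 0.4219
  p(2,2)=7/44: -0.1591 × log₂(0.1591) = 0.4219
H(X,Y) = 2.9647 bits


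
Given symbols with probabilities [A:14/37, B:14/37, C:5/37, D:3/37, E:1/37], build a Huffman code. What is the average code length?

Huffman tree construction:
Combine smallest probabilities repeatedly
Resulting codes:
  A: 11 (length 2)
  B: 0 (length 1)
  C: 101 (length 3)
  D: 1001 (length 4)
  E: 1000 (length 4)
Average length = Σ p(s) × length(s) = 1.9730 bits


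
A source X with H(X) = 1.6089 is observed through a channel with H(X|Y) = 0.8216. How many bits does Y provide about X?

I(X;Y) = H(X) - H(X|Y)
I(X;Y) = 1.6089 - 0.8216 = 0.7873 bits


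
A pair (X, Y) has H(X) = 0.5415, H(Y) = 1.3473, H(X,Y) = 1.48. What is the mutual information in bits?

I(X;Y) = H(X) + H(Y) - H(X,Y)
I(X;Y) = 0.5415 + 1.3473 - 1.48 = 0.4088 bits


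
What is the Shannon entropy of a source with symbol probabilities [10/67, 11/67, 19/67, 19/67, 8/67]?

H(X) = -Σ p(x) log₂ p(x)
  -10/67 × log₂(10/67) = 0.4096
  -11/67 × log₂(11/67) = 0.4280
  -19/67 × log₂(19/67) = 0.5156
  -19/67 × log₂(19/67) = 0.5156
  -8/67 × log₂(8/67) = 0.3661
H(X) = 2.2348 bits


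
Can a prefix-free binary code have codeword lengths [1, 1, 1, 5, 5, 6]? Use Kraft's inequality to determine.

Kraft inequality: Σ 2^(-l_i) ≤ 1 for prefix-free code
Calculating: 2^(-1) + 2^(-1) + 2^(-1) + 2^(-5) + 2^(-5) + 2^(-6)
= 0.5 + 0.5 + 0.5 + 0.03125 + 0.03125 + 0.015625
= 1.5781
Since 1.5781 > 1, prefix-free code does not exist


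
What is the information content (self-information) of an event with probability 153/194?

Information content I(x) = -log₂(p(x))
I = -log₂(153/194) = -log₂(0.7887)
I = 0.3425 bits


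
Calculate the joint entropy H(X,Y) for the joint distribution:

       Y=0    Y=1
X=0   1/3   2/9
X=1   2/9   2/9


H(X,Y) = -Σ p(x,y) log₂ p(x,y)
  p(0,0)=1/3: -0.3333 × log₂(0.3333) = 0.5283
  p(0,1)=2/9: -0.2222 × log₂(0.2222) = 0.4822
  p(1,0)=2/9: -0.2222 × log₂(0.2222) = 0.4822
  p(1,1)=2/9: -0.2222 × log₂(0.2222) = 0.4822
H(X,Y) = 1.9749 bits


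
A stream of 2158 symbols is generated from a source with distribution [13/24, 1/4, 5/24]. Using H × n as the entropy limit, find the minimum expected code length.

Entropy H = 1.4506 bits/symbol
Minimum bits = H × n = 1.4506 × 2158
= 3130.36 bits


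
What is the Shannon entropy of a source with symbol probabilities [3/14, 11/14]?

H(X) = -Σ p(x) log₂ p(x)
  -3/14 × log₂(3/14) = 0.4762
  -11/14 × log₂(11/14) = 0.2734
H(X) = 0.7496 bits


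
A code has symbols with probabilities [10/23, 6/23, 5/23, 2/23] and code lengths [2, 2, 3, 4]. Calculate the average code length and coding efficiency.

Average length L = Σ p_i × l_i = 2.3913 bits
Entropy H = 1.8132 bits
Efficiency η = H/L × 100% = 75.82%


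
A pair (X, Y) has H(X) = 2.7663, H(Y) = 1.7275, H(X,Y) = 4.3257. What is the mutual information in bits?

I(X;Y) = H(X) + H(Y) - H(X,Y)
I(X;Y) = 2.7663 + 1.7275 - 4.3257 = 0.1681 bits


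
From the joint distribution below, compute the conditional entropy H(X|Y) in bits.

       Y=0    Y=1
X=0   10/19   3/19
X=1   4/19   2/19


H(X|Y) = Σ_y p(y) H(X|Y=y)
  p(Y=0) = 14/19, H(X|Y=0) = 0.8631
  p(Y=1) = 5/19, H(X|Y=1) = 0.9710
H(X|Y) = 0.7368×0.8631 + 0.2632×0.9710 = 0.8915 bits


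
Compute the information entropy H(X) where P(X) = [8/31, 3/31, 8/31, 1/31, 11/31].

H(X) = -Σ p(x) log₂ p(x)
  -8/31 × log₂(8/31) = 0.5043
  -3/31 × log₂(3/31) = 0.3261
  -8/31 × log₂(8/31) = 0.5043
  -1/31 × log₂(1/31) = 0.1598
  -11/31 × log₂(11/31) = 0.5304
H(X) = 2.0249 bits


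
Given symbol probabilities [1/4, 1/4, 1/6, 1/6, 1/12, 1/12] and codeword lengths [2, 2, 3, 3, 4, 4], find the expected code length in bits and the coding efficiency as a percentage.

Average length L = Σ p_i × l_i = 2.6667 bits
Entropy H = 2.4591 bits
Efficiency η = H/L × 100% = 92.22%


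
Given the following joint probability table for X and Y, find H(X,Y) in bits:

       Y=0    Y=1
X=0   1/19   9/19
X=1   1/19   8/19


H(X,Y) = -Σ p(x,y) log₂ p(x,y)
  p(0,0)=1/19: -0.0526 × log₂(0.0526) = 0.2236
  p(0,1)=9/19: -0.4737 × log₂(0.4737) = 0.5106
  p(1,0)=1/19: -0.0526 × log₂(0.0526) = 0.2236
  p(1,1)=8/19: -0.4211 × log₂(0.4211) = 0.5254
H(X,Y) = 1.4832 bits


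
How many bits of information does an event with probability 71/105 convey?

Information content I(x) = -log₂(p(x))
I = -log₂(71/105) = -log₂(0.6762)
I = 0.5645 bits


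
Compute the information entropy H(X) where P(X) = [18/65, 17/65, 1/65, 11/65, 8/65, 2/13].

H(X) = -Σ p(x) log₂ p(x)
  -18/65 × log₂(18/65) = 0.5130
  -17/65 × log₂(17/65) = 0.5061
  -1/65 × log₂(1/65) = 0.0927
  -11/65 × log₂(11/65) = 0.4337
  -8/65 × log₂(8/65) = 0.3720
  -2/13 × log₂(2/13) = 0.4155
H(X) = 2.3329 bits


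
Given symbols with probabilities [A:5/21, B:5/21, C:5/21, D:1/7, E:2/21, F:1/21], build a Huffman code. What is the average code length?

Huffman tree construction:
Combine smallest probabilities repeatedly
Resulting codes:
  A: 00 (length 2)
  B: 01 (length 2)
  C: 10 (length 2)
  D: 110 (length 3)
  E: 1111 (length 4)
  F: 1110 (length 4)
Average length = Σ p(s) × length(s) = 2.4286 bits


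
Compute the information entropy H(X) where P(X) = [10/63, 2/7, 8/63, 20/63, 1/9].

H(X) = -Σ p(x) log₂ p(x)
  -10/63 × log₂(10/63) = 0.4215
  -2/7 × log₂(2/7) = 0.5164
  -8/63 × log₂(8/63) = 0.3781
  -20/63 × log₂(20/63) = 0.5255
  -1/9 × log₂(1/9) = 0.3522
H(X) = 2.1937 bits


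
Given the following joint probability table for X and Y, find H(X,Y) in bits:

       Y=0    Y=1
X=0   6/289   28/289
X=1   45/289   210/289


H(X,Y) = -Σ p(x,y) log₂ p(x,y)
  p(0,0)=6/289: -0.0208 × log₂(0.0208) = 0.1161
  p(0,1)=28/289: -0.0969 × log₂(0.0969) = 0.3263
  p(1,0)=45/289: -0.1557 × log₂(0.1557) = 0.4178
  p(1,1)=210/289: -0.7266 × log₂(0.7266) = 0.3348
H(X,Y) = 1.1949 bits


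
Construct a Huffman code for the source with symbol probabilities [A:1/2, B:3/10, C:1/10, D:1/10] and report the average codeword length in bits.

Huffman tree construction:
Combine smallest probabilities repeatedly
Resulting codes:
  A: 0 (length 1)
  B: 11 (length 2)
  C: 100 (length 3)
  D: 101 (length 3)
Average length = Σ p(s) × length(s) = 1.7000 bits


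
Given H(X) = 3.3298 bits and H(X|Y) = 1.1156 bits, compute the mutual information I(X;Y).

I(X;Y) = H(X) - H(X|Y)
I(X;Y) = 3.3298 - 1.1156 = 2.2142 bits


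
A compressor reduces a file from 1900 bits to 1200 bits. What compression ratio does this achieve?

Compression ratio = Original / Compressed
= 1900 / 1200 = 1.58:1


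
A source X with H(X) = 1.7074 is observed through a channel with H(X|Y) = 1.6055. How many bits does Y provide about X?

I(X;Y) = H(X) - H(X|Y)
I(X;Y) = 1.7074 - 1.6055 = 0.1019 bits


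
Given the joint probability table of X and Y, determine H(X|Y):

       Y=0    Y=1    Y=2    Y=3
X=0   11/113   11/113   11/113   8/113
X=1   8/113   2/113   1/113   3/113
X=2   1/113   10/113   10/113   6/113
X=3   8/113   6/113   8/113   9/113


H(X|Y) = Σ_y p(y) H(X|Y=y)
  p(Y=0) = 28/113, H(X|Y=0) = 1.7340
  p(Y=1) = 29/113, H(X|Y=1) = 1.7965
  p(Y=2) = 30/113, H(X|Y=2) = 1.7311
  p(Y=3) = 26/113, H(X|Y=3) = 1.9007
H(X|Y) = 0.2478×1.7340 + 0.2566×1.7965 + 0.2655×1.7311 + 0.2301×1.9007 = 1.7876 bits
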